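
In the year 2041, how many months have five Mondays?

4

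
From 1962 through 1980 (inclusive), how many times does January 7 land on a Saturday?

Day of week of January 7 in each year:
1962: Sun, 1963: Mon, 1964: Tue, 1965: Thu, 1966: Fri, 1967: Sat ✓, 1968: Sun, 1969: Tue, 1970: Wed, 1971: Thu, 1972: Fri, 1973: Sun, 1974: Mon, 1975: Tue, 1976: Wed, 1977: Fri, 1978: Sat ✓, 1979: Sun, 1980: Mon
Saturdays: 1967, 1978.

2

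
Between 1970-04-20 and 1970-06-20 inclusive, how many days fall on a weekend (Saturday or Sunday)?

17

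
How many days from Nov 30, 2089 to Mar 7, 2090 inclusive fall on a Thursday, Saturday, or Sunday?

Nov 30, 2089 is a Wednesday.
The range spans 98 days (inclusive of both endpoints).
98 = 7 × 14, so the span is exactly 14 full weeks.
Each full week contributes 3 days from the set (Thu, Sat, Sun): 14 × 3 = 42.
Total: 42.

42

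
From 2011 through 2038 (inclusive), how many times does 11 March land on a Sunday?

4

Day of week of March 11 in each year:
2011: Fri, 2012: Sun ✓, 2013: Mon, 2014: Tue, 2015: Wed, 2016: Fri, 2017: Sat, 2018: Sun ✓, 2019: Mon, 2020: Wed, 2021: Thu, 2022: Fri, 2023: Sat, 2024: Mon, 2025: Tue, 2026: Wed, 2027: Thu, 2028: Sat, 2029: Sun ✓, 2030: Mon, 2031: Tue, 2032: Thu, 2033: Fri, 2034: Sat, 2035: Sun ✓, 2036: Tue, 2037: Wed, 2038: Thu
Sundays: 2012, 2018, 2029, 2035.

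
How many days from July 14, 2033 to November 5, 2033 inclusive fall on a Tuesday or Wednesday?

July 14, 2033 is a Thursday.
The range spans 115 days (inclusive of both endpoints).
115 = 7 × 16 + 3, so there are 16 full weeks plus 3 extra days.
Each full week contributes 2 days from the set (Tue, Wed): 16 × 2 = 32.
The 3 extra days are Thu, Fri, Sat — none qualify.
Total: 32 + 0 = 32.

32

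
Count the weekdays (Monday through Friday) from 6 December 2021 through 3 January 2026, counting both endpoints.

1065

6 December 2021 is a Monday.
The range spans 1490 days (inclusive of both endpoints).
1490 = 7 × 212 + 6, so there are 212 full weeks plus 6 extra days.
Each full week contributes 5 weekdays (Mon–Fri): 212 × 5 = 1060.
The 6 extra days are Mon, Tue, Wed, Thu, Fri, Sat — 5 of them qualify.
Total: 1060 + 5 = 1065.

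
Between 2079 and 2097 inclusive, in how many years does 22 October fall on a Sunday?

3

Day of week of October 22 in each year:
2079: Sun ✓, 2080: Tue, 2081: Wed, 2082: Thu, 2083: Fri, 2084: Sun ✓, 2085: Mon, 2086: Tue, 2087: Wed, 2088: Fri, 2089: Sat, 2090: Sun ✓, 2091: Mon, 2092: Wed, 2093: Thu, 2094: Fri, 2095: Sat, 2096: Mon, 2097: Tue
Sundays: 2079, 2084, 2090.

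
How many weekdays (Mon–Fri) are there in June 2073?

June 1, 2073 is a Thursday.
That's 30 days from start to end, counting both.
30 = 7 × 4 + 2, so there are 4 full weeks plus 2 extra days.
Each full week contributes 5 weekdays (Mon–Fri): 4 × 5 = 20.
The 2 extra days are Thu, Fri — 2 of them qualify.
Total: 20 + 2 = 22.

22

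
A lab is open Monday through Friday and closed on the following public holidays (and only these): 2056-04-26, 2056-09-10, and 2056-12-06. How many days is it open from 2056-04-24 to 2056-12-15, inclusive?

168 working days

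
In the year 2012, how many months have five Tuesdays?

A month has five Tuesdays exactly when Tuesday falls within its first (length − 28) days.
Jan: 31 days, starts Sun → 5 of Sun, Mon, Tue ✓
Feb: 29 days, starts Wed → 5 of Wed
Mar: 31 days, starts Thu → 5 of Thu, Fri, Sat
Apr: 30 days, starts Sun → 5 of Sun, Mon
May: 31 days, starts Tue → 5 of Tue, Wed, Thu ✓
Jun: 30 days, starts Fri → 5 of Fri, Sat
Jul: 31 days, starts Sun → 5 of Sun, Mon, Tue ✓
Aug: 31 days, starts Wed → 5 of Wed, Thu, Fri
Sep: 30 days, starts Sat → 5 of Sat, Sun
Oct: 31 days, starts Mon → 5 of Mon, Tue, Wed ✓
Nov: 30 days, starts Thu → 5 of Thu, Fri
Dec: 31 days, starts Sat → 5 of Sat, Sun, Mon
Months with five Tuesdays: Jan, May, Jul, Oct.

4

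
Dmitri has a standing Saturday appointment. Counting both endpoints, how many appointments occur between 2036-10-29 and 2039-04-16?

129 Saturdays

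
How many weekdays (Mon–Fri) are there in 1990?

261 weekdays

1990-01-01 is a Monday.
The range spans 365 days (inclusive of both endpoints).
365 = 7 × 52 + 1, so there are 52 full weeks plus 1 extra day.
Each full week contributes 5 weekdays (Mon–Fri): 52 × 5 = 260.
The 1 extra day is Mon — 1 of them qualifies.
Total: 260 + 1 = 261.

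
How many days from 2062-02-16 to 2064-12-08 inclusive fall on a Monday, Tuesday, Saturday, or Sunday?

2062-02-16 is a Thursday.
From 2062-02-16 to 2064-12-08 is 1027 days inclusive.
1027 = 7 × 146 + 5, so there are 146 full weeks plus 5 extra days.
Each full week contributes 4 days from the set (Mon, Tue, Sat, Sun): 146 × 4 = 584.
The 5 extra days are Thursday, Friday, Saturday, Sunday, Monday — 3 of them qualify.
Total: 584 + 3 = 587.

587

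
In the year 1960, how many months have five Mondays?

4

A month has five Mondays exactly when Monday falls within its first (length − 28) days.
Jan: 31 days, starts Fri → 5 of Fri, Sat, Sun
Feb: 29 days, starts Mon → 5 of Mon ✓
Mar: 31 days, starts Tue → 5 of Tue, Wed, Thu
Apr: 30 days, starts Fri → 5 of Fri, Sat
May: 31 days, starts Sun → 5 of Sun, Mon, Tue ✓
Jun: 30 days, starts Wed → 5 of Wed, Thu
Jul: 31 days, starts Fri → 5 of Fri, Sat, Sun
Aug: 31 days, starts Mon → 5 of Mon, Tue, Wed ✓
Sep: 30 days, starts Thu → 5 of Thu, Fri
Oct: 31 days, starts Sat → 5 of Sat, Sun, Mon ✓
Nov: 30 days, starts Tue → 5 of Tue, Wed
Dec: 31 days, starts Thu → 5 of Thu, Fri, Sat
Months with five Mondays: Feb, May, Aug, Oct.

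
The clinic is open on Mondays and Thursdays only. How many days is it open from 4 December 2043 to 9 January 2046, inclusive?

219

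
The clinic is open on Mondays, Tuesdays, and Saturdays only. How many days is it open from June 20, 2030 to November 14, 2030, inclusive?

63

June 20, 2030 is a Thursday.
The range spans 148 days (inclusive of both endpoints).
148 = 7 × 21 + 1, so there are 21 full weeks plus 1 extra day.
Each full week contributes 3 days from the set (Mon, Tue, Sat): 21 × 3 = 63.
The 1 extra day is Thu — none qualify.
Total: 63 + 0 = 63.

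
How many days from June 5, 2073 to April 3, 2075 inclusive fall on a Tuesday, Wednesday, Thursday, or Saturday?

June 5, 2073 is a Monday.
The range spans 668 days (inclusive of both endpoints).
668 = 7 × 95 + 3, so there are 95 full weeks plus 3 extra days.
Each full week contributes 4 days from the set (Tue, Wed, Thu, Sat): 95 × 4 = 380.
The 3 extra days are Monday, Tuesday, Wednesday — 2 of them qualify.
Total: 380 + 2 = 382.

382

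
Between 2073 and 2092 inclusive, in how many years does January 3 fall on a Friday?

3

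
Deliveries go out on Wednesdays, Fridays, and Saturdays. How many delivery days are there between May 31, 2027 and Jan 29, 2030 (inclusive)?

May 31, 2027 is a Monday.
From May 31, 2027 to Jan 29, 2030 is 975 days inclusive.
975 = 7 × 139 + 2, so there are 139 full weeks plus 2 extra days.
Each full week contributes 3 days from the set (Wed, Fri, Sat): 139 × 3 = 417.
The 2 extra days are Monday, Tuesday — none qualify.
Total: 417 + 0 = 417.

417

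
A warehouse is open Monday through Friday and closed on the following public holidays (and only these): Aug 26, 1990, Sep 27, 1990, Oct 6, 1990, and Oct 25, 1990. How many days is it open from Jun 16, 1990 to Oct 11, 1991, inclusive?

343

Jun 16, 1990 is a Saturday.
That's 483 days from start to end, counting both.
483 = 7 × 69, so the span is exactly 69 full weeks.
Each full week contributes 5 weekdays (Mon–Fri): 69 × 5 = 345.
Holidays: Aug 26, 1990 (Sun); Sep 27, 1990 (Thu); Oct 6, 1990 (Sat); Oct 25, 1990 (Thu).
2 of the 4 holidays fall on weekdays; the rest are weekends and were already excluded.
Business days: 345 − 2 = 343.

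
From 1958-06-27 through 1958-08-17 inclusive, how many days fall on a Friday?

1958-06-27 is a Friday.
That's 52 days from start to end, counting both.
52 = 7 × 7 + 3, so there are 7 full weeks plus 3 extra days.
Each full week contributes one Friday: 7 so far.
The 3 extra days are Friday, Saturday, Sunday — 1 of them qualifies.
Total: 7 + 1 = 8.

8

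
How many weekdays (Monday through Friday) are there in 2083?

261 weekdays

Jan 1, 2083 is a Friday.
The range spans 365 days (inclusive of both endpoints).
365 = 7 × 52 + 1, so there are 52 full weeks plus 1 extra day.
Each full week contributes 5 weekdays (Mon–Fri): 52 × 5 = 260.
The 1 extra day is Fri — 1 of them qualifies.
Total: 260 + 1 = 261.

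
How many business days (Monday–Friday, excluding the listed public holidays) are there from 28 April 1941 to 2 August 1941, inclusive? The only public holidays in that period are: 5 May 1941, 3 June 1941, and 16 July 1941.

28 April 1941 is a Monday.
That's 97 days from start to end, counting both.
97 = 7 × 13 + 6, so there are 13 full weeks plus 6 extra days.
Each full week contributes 5 weekdays (Mon–Fri): 13 × 5 = 65.
The 6 extra days are Monday, Tuesday, Wednesday, Thursday, Friday, Saturday — 5 of them qualify.
Total: 65 + 5 = 70.
Holidays: 5 May 1941 (Mon); 3 June 1941 (Tue); 16 July 1941 (Wed).
All 3 holidays fall on weekdays, so subtract 3.
Business days: 70 − 3 = 67.

67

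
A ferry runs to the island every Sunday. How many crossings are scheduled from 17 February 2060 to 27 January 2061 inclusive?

49

17 February 2060 is a Tuesday.
That's 346 days from start to end, counting both.
346 = 7 × 49 + 3, so there are 49 full weeks plus 3 extra days.
Each full week contributes one Sunday: 49 so far.
The 3 extra days are Tue, Wed, Thu — none qualify.
Total: 49 + 0 = 49.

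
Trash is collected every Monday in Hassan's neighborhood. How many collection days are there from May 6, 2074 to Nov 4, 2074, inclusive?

26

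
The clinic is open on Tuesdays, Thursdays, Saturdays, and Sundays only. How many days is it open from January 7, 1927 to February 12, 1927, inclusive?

21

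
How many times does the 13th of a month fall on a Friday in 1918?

The 13th falls on a Friday when the month's 13th has weekday Fri.
Jan 13 is Sun; Feb 13 is Wed; Mar 13 is Wed; Apr 13 is Sat; May 13 is Mon; Jun 13 is Thu; Jul 13 is Sat; Aug 13 is Tue; Sep 13 is Fri ✓; Oct 13 is Sun; Nov 13 is Wed; Dec 13 is Fri ✓.
Friday the 13ths: Sep, Dec.

2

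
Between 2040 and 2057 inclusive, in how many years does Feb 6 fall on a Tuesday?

Day of week of February 6 in each year:
2040: Mon, 2041: Wed, 2042: Thu, 2043: Fri, 2044: Sat, 2045: Mon, 2046: Tue ✓, 2047: Wed, 2048: Thu, 2049: Sat, 2050: Sun, 2051: Mon, 2052: Tue ✓, 2053: Thu, 2054: Fri, 2055: Sat, 2056: Sun, 2057: Tue ✓
Tuesdays: 2046, 2052, 2057.

3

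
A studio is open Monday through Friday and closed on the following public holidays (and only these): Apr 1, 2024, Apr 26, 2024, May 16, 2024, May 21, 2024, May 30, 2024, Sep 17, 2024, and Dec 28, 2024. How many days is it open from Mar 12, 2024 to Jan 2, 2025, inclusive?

Mar 12, 2024 is a Tuesday.
From Mar 12, 2024 to Jan 2, 2025 is 297 days inclusive.
297 = 7 × 42 + 3, so there are 42 full weeks plus 3 extra days.
Each full week contributes 5 weekdays (Mon–Fri): 42 × 5 = 210.
The 3 extra days are Tuesday, Wednesday, Thursday — 3 of them qualify.
Total: 210 + 3 = 213.
Holidays: Apr 1, 2024 (Mon); Apr 26, 2024 (Fri); May 16, 2024 (Thu); May 21, 2024 (Tue); May 30, 2024 (Thu); Sep 17, 2024 (Tue); Dec 28, 2024 (Sat).
6 of the 7 holidays fall on weekdays; the rest are weekends and were already excluded.
Business days: 213 − 6 = 207.

207 business days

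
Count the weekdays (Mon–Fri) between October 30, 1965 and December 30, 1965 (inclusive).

October 30, 1965 is a Saturday.
From October 30, 1965 to December 30, 1965 is 62 days inclusive.
62 = 7 × 8 + 6, so there are 8 full weeks plus 6 extra days.
Each full week contributes 5 weekdays (Mon–Fri): 8 × 5 = 40.
The 6 extra days are Saturday, Sunday, Monday, Tuesday, Wednesday, Thursday — 4 of them qualify.
Total: 40 + 4 = 44.

44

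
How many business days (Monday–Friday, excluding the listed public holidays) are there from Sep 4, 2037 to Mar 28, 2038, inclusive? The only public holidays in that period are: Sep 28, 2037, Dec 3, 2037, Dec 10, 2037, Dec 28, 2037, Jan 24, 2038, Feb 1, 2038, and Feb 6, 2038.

141

Sep 4, 2037 is a Friday.
From Sep 4, 2037 to Mar 28, 2038 is 206 days inclusive.
206 = 7 × 29 + 3, so there are 29 full weeks plus 3 extra days.
Each full week contributes 5 weekdays (Mon–Fri): 29 × 5 = 145.
The 3 extra days are Fri, Sat, Sun — 1 of them qualifies.
Total: 145 + 1 = 146.
Holidays: Sep 28, 2037 (Mon); Dec 3, 2037 (Thu); Dec 10, 2037 (Thu); Dec 28, 2037 (Mon); Jan 24, 2038 (Sun); Feb 1, 2038 (Mon); Feb 6, 2038 (Sat).
5 of the 7 holidays fall on weekdays; the rest are weekends and were already excluded.
Business days: 146 − 5 = 141.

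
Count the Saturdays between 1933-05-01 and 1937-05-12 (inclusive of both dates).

210 Saturdays

1933-05-01 is a Monday.
From 1933-05-01 to 1937-05-12 is 1473 days inclusive.
1473 = 7 × 210 + 3, so there are 210 full weeks plus 3 extra days.
Each full week contributes one Saturday: 210 so far.
The 3 extra days are Monday, Tuesday, Wednesday — none qualify.
Total: 210 + 0 = 210.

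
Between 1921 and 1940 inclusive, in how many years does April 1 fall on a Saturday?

3

Day of week of April 1 in each year:
1921: Fri, 1922: Sat ✓, 1923: Sun, 1924: Tue, 1925: Wed, 1926: Thu, 1927: Fri, 1928: Sun, 1929: Mon, 1930: Tue, 1931: Wed, 1932: Fri, 1933: Sat ✓, 1934: Sun, 1935: Mon, 1936: Wed, 1937: Thu, 1938: Fri, 1939: Sat ✓, 1940: Mon
Saturdays: 1922, 1933, 1939.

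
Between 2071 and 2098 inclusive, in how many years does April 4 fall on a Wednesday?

Day of week of April 4 in each year:
2071: Sat, 2072: Mon, 2073: Tue, 2074: Wed ✓, 2075: Thu, 2076: Sat, 2077: Sun, 2078: Mon, 2079: Tue, 2080: Thu, 2081: Fri, 2082: Sat, 2083: Sun, 2084: Tue, 2085: Wed ✓, 2086: Thu, 2087: Fri, 2088: Sun, 2089: Mon, 2090: Tue, 2091: Wed ✓, 2092: Fri, 2093: Sat, 2094: Sun, 2095: Mon, 2096: Wed ✓, 2097: Thu, 2098: Fri
Wednesdays: 2074, 2085, 2091, 2096.

4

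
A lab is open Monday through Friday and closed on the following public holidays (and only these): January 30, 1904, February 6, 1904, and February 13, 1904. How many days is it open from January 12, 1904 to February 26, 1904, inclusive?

34

January 12, 1904 is a Tuesday.
The range spans 46 days (inclusive of both endpoints).
46 = 7 × 6 + 4, so there are 6 full weeks plus 4 extra days.
Each full week contributes 5 weekdays (Mon–Fri): 6 × 5 = 30.
The 4 extra days are Tuesday, Wednesday, Thursday, Friday — 4 of them qualify.
Total: 30 + 4 = 34.
Holidays: January 30, 1904 (Sat); February 6, 1904 (Sat); February 13, 1904 (Sat).
None of the 3 holidays fall on a weekday, so nothing to subtract.
Business days: 34 − 0 = 34.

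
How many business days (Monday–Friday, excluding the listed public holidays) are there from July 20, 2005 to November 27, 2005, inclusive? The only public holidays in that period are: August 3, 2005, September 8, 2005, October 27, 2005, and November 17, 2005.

July 20, 2005 is a Wednesday.
That's 131 days from start to end, counting both.
131 = 7 × 18 + 5, so there are 18 full weeks plus 5 extra days.
Each full week contributes 5 weekdays (Mon–Fri): 18 × 5 = 90.
The 5 extra days are Wed, Thu, Fri, Sat, Sun — 3 of them qualify.
Total: 90 + 3 = 93.
Holidays: August 3, 2005 (Wed); September 8, 2005 (Thu); October 27, 2005 (Thu); November 17, 2005 (Thu).
All 4 holidays fall on weekdays, so subtract 4.
Business days: 93 − 4 = 89.

89 business days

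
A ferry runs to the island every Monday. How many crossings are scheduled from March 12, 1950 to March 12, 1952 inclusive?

105 Mondays

March 12, 1950 is a Sunday.
That's 732 days from start to end, counting both.
732 = 7 × 104 + 4, so there are 104 full weeks plus 4 extra days.
Each full week contributes one Monday: 104 so far.
The 4 extra days are Sunday, Monday, Tuesday, Wednesday — 1 of them qualifies.
Total: 104 + 1 = 105.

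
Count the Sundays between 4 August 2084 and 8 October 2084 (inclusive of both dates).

4 August 2084 is a Friday.
From 4 August 2084 to 8 October 2084 is 66 days inclusive.
66 = 7 × 9 + 3, so there are 9 full weeks plus 3 extra days.
Each full week contributes one Sunday: 9 so far.
The 3 extra days are Fri, Sat, Sun — 1 of them qualifies.
Total: 9 + 1 = 10.

10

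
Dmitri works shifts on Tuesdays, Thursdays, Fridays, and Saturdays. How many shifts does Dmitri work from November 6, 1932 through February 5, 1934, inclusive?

260

November 6, 1932 is a Sunday.
That's 457 days from start to end, counting both.
457 = 7 × 65 + 2, so there are 65 full weeks plus 2 extra days.
Each full week contributes 4 days from the set (Tue, Thu, Fri, Sat): 65 × 4 = 260.
The 2 extra days are Sun, Mon — none qualify.
Total: 260 + 0 = 260.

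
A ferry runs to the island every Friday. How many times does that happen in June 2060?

4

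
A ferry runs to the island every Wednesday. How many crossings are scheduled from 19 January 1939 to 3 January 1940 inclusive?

50

19 January 1939 is a Thursday.
From 19 January 1939 to 3 January 1940 is 350 days inclusive.
350 = 7 × 50, so the span is exactly 50 full weeks.
Each full week contributes one Wednesday: 50 so far.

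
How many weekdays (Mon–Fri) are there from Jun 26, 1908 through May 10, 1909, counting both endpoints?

227

Jun 26, 1908 is a Friday.
The range spans 319 days (inclusive of both endpoints).
319 = 7 × 45 + 4, so there are 45 full weeks plus 4 extra days.
Each full week contributes 5 weekdays (Mon–Fri): 45 × 5 = 225.
The 4 extra days are Fri, Sat, Sun, Mon — 2 of them qualify.
Total: 225 + 2 = 227.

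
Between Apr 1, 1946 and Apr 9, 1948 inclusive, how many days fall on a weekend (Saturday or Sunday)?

Apr 1, 1946 is a Monday.
That's 740 days from start to end, counting both.
740 = 7 × 105 + 5, so there are 105 full weeks plus 5 extra days.
Each full week contributes 2 weekend days (Sat, Sun): 105 × 2 = 210.
The 5 extra days are Mon, Tue, Wed, Thu, Fri — none qualify.
Total: 210 + 0 = 210.

210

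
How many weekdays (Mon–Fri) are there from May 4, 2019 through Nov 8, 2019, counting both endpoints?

135

May 4, 2019 is a Saturday.
From May 4, 2019 to Nov 8, 2019 is 189 days inclusive.
189 = 7 × 27, so the span is exactly 27 full weeks.
Each full week contributes 5 weekdays (Mon–Fri): 27 × 5 = 135.
Total: 135.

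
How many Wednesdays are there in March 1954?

5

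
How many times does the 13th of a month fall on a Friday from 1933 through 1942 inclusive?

18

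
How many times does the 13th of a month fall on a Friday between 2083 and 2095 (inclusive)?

Friday-the-13ths by year:
2083: Aug
2084: Oct
2085: Apr, Jul
2086: Sep, Dec
2087: Jun
2088: Feb, Aug
2089: May
2090: Jan, Oct
2091: Apr, Jul
2092: Jun
2093: Feb, Mar, Nov
2094: Aug
2095: May

20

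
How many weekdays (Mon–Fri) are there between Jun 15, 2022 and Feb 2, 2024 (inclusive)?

Jun 15, 2022 is a Wednesday.
From Jun 15, 2022 to Feb 2, 2024 is 598 days inclusive.
598 = 7 × 85 + 3, so there are 85 full weeks plus 3 extra days.
Each full week contributes 5 weekdays (Mon–Fri): 85 × 5 = 425.
The 3 extra days are Wed, Thu, Fri — 3 of them qualify.
Total: 425 + 3 = 428.

428 weekdays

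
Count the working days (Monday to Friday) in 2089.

260 weekdays

1 January 2089 is a Saturday.
That's 365 days from start to end, counting both.
365 = 7 × 52 + 1, so there are 52 full weeks plus 1 extra day.
Each full week contributes 5 weekdays (Mon–Fri): 52 × 5 = 260.
The 1 extra day is Saturday — none qualify.
Total: 260 + 0 = 260.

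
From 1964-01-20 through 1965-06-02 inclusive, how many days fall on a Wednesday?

1964-01-20 is a Monday.
From 1964-01-20 to 1965-06-02 is 500 days inclusive.
500 = 7 × 71 + 3, so there are 71 full weeks plus 3 extra days.
Each full week contributes one Wednesday: 71 so far.
The 3 extra days are Monday, Tuesday, Wednesday — 1 of them qualifies.
Total: 71 + 1 = 72.

72 Wednesdays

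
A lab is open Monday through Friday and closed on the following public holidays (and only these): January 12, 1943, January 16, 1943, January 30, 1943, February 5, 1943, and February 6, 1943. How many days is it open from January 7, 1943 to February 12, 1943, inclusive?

January 7, 1943 is a Thursday.
That's 37 days from start to end, counting both.
37 = 7 × 5 + 2, so there are 5 full weeks plus 2 extra days.
Each full week contributes 5 weekdays (Mon–Fri): 5 × 5 = 25.
The 2 extra days are Thu, Fri — 2 of them qualify.
Total: 25 + 2 = 27.
Holidays: January 12, 1943 (Tue); January 16, 1943 (Sat); January 30, 1943 (Sat); February 5, 1943 (Fri); February 6, 1943 (Sat).
2 of the 5 holidays fall on weekdays; the rest are weekends and were already excluded.
Business days: 27 − 2 = 25.

25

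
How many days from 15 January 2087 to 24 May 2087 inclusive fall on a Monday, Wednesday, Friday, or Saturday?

15 January 2087 is a Wednesday.
The range spans 130 days (inclusive of both endpoints).
130 = 7 × 18 + 4, so there are 18 full weeks plus 4 extra days.
Each full week contributes 4 days from the set (Mon, Wed, Fri, Sat): 18 × 4 = 72.
The 4 extra days are Wed, Thu, Fri, Sat — 3 of them qualify.
Total: 72 + 3 = 75.

75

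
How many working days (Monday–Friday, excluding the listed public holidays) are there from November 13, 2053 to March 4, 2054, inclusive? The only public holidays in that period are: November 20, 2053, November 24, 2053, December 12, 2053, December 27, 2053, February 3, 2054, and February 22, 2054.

November 13, 2053 is a Thursday.
From November 13, 2053 to March 4, 2054 is 112 days inclusive.
112 = 7 × 16, so the span is exactly 16 full weeks.
Each full week contributes 5 weekdays (Mon–Fri): 16 × 5 = 80.
Total: 80.
Holidays: November 20, 2053 (Thu); November 24, 2053 (Mon); December 12, 2053 (Fri); December 27, 2053 (Sat); February 3, 2054 (Tue); February 22, 2054 (Sun).
4 of the 6 holidays fall on weekdays; the rest are weekends and were already excluded.
Business days: 80 − 4 = 76.

76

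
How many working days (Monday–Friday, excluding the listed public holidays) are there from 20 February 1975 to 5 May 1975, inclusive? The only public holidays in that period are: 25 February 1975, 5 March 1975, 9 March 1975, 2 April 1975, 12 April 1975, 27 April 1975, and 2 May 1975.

20 February 1975 is a Thursday.
From 20 February 1975 to 5 May 1975 is 75 days inclusive.
75 = 7 × 10 + 5, so there are 10 full weeks plus 5 extra days.
Each full week contributes 5 weekdays (Mon–Fri): 10 × 5 = 50.
The 5 extra days are Thursday, Friday, Saturday, Sunday, Monday — 3 of them qualify.
Total: 50 + 3 = 53.
Holidays: 25 February 1975 (Tue); 5 March 1975 (Wed); 9 March 1975 (Sun); 2 April 1975 (Wed); 12 April 1975 (Sat); 27 April 1975 (Sun); 2 May 1975 (Fri).
4 of the 7 holidays fall on weekdays; the rest are weekends and were already excluded.
Business days: 53 − 4 = 49.

49 working days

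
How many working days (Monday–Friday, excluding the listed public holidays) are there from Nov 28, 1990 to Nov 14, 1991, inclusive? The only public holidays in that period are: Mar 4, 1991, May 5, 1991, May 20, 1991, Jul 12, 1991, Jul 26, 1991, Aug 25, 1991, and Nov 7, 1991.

247 working days

Nov 28, 1990 is a Wednesday.
From Nov 28, 1990 to Nov 14, 1991 is 352 days inclusive.
352 = 7 × 50 + 2, so there are 50 full weeks plus 2 extra days.
Each full week contributes 5 weekdays (Mon–Fri): 50 × 5 = 250.
The 2 extra days are Wed, Thu — 2 of them qualify.
Total: 250 + 2 = 252.
Holidays: Mar 4, 1991 (Mon); May 5, 1991 (Sun); May 20, 1991 (Mon); Jul 12, 1991 (Fri); Jul 26, 1991 (Fri); Aug 25, 1991 (Sun); Nov 7, 1991 (Thu).
5 of the 7 holidays fall on weekdays; the rest are weekends and were already excluded.
Business days: 252 − 5 = 247.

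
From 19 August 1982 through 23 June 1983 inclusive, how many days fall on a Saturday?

19 August 1982 is a Thursday.
The range spans 309 days (inclusive of both endpoints).
309 = 7 × 44 + 1, so there are 44 full weeks plus 1 extra day.
Each full week contributes one Saturday: 44 so far.
The 1 extra day is Thu — none qualify.
Total: 44 + 0 = 44.

44 Saturdays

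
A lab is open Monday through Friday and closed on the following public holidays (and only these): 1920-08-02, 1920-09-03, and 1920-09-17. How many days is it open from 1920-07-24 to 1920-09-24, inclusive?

42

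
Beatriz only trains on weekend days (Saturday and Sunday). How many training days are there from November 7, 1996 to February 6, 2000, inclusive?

340

November 7, 1996 is a Thursday.
That's 1187 days from start to end, counting both.
1187 = 7 × 169 + 4, so there are 169 full weeks plus 4 extra days.
Each full week contributes 2 weekend days (Sat, Sun): 169 × 2 = 338.
The 4 extra days are Thu, Fri, Sat, Sun — 2 of them qualify.
Total: 338 + 2 = 340.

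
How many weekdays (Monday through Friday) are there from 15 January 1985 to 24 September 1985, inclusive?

181 weekdays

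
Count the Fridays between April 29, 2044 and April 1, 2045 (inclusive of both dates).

49

April 29, 2044 is a Friday.
The range spans 338 days (inclusive of both endpoints).
338 = 7 × 48 + 2, so there are 48 full weeks plus 2 extra days.
Each full week contributes one Friday: 48 so far.
The 2 extra days are Friday, Saturday — 1 of them qualifies.
Total: 48 + 1 = 49.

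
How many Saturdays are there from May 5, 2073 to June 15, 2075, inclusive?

May 5, 2073 is a Friday.
The range spans 772 days (inclusive of both endpoints).
772 = 7 × 110 + 2, so there are 110 full weeks plus 2 extra days.
Each full week contributes one Saturday: 110 so far.
The 2 extra days are Fri, Sat — 1 of them qualifies.
Total: 110 + 1 = 111.

111 Saturdays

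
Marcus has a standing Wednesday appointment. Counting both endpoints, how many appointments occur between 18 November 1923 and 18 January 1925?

18 November 1923 is a Sunday.
The range spans 428 days (inclusive of both endpoints).
428 = 7 × 61 + 1, so there are 61 full weeks plus 1 extra day.
Each full week contributes one Wednesday: 61 so far.
The 1 extra day is Sun — none qualify.
Total: 61 + 0 = 61.

61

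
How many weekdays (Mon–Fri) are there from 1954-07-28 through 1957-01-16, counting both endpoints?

1954-07-28 is a Wednesday.
From 1954-07-28 to 1957-01-16 is 904 days inclusive.
904 = 7 × 129 + 1, so there are 129 full weeks plus 1 extra day.
Each full week contributes 5 weekdays (Mon–Fri): 129 × 5 = 645.
The 1 extra day is Wed — 1 of them qualifies.
Total: 645 + 1 = 646.

646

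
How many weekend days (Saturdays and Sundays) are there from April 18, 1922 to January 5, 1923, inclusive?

74

April 18, 1922 is a Tuesday.
The range spans 263 days (inclusive of both endpoints).
263 = 7 × 37 + 4, so there are 37 full weeks plus 4 extra days.
Each full week contributes 2 weekend days (Sat, Sun): 37 × 2 = 74.
The 4 extra days are Tue, Wed, Thu, Fri — none qualify.
Total: 74 + 0 = 74.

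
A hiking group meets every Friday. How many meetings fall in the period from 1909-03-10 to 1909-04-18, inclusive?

6

1909-03-10 is a Wednesday.
The range spans 40 days (inclusive of both endpoints).
40 = 7 × 5 + 5, so there are 5 full weeks plus 5 extra days.
Each full week contributes one Friday: 5 so far.
The 5 extra days are Wednesday, Thursday, Friday, Saturday, Sunday — 1 of them qualifies.
Total: 5 + 1 = 6.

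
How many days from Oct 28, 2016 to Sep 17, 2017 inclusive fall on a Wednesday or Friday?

93

Oct 28, 2016 is a Friday.
That's 325 days from start to end, counting both.
325 = 7 × 46 + 3, so there are 46 full weeks plus 3 extra days.
Each full week contributes 2 days from the set (Wed, Fri): 46 × 2 = 92.
The 3 extra days are Friday, Saturday, Sunday — 1 of them qualifies.
Total: 92 + 1 = 93.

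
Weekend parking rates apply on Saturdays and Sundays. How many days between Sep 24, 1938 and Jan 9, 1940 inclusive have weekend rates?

Sep 24, 1938 is a Saturday.
That's 473 days from start to end, counting both.
473 = 7 × 67 + 4, so there are 67 full weeks plus 4 extra days.
Each full week contributes 2 weekend days (Sat, Sun): 67 × 2 = 134.
The 4 extra days are Sat, Sun, Mon, Tue — 2 of them qualify.
Total: 134 + 2 = 136.

136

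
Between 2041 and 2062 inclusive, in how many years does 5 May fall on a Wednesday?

3

Day of week of May 5 in each year:
2041: Sun, 2042: Mon, 2043: Tue, 2044: Thu, 2045: Fri, 2046: Sat, 2047: Sun, 2048: Tue, 2049: Wed ✓, 2050: Thu, 2051: Fri, 2052: Sun, 2053: Mon, 2054: Tue, 2055: Wed ✓, 2056: Fri, 2057: Sat, 2058: Sun, 2059: Mon, 2060: Wed ✓, 2061: Thu, 2062: Fri
Wednesdays: 2049, 2055, 2060.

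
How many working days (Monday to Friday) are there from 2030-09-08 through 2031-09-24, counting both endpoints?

273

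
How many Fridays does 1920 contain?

53

1 January 1920 is a Thursday.
That's 366 days from start to end, counting both.
366 = 7 × 52 + 2, so there are 52 full weeks plus 2 extra days.
Each full week contributes one Friday: 52 so far.
The 2 extra days are Thu, Fri — 1 of them qualifies.
Total: 52 + 1 = 53.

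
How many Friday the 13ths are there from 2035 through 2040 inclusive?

11

Friday-the-13ths by year:
2035: Apr, Jul
2036: Jun
2037: Feb, Mar, Nov
2038: Aug
2039: May
2040: Jan, Apr, Jul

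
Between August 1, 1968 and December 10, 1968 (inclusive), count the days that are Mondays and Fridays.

August 1, 1968 is a Thursday.
That's 132 days from start to end, counting both.
132 = 7 × 18 + 6, so there are 18 full weeks plus 6 extra days.
Each full week contributes 2 days from the set (Mon, Fri): 18 × 2 = 36.
The 6 extra days are Thu, Fri, Sat, Sun, Mon, Tue — 2 of them qualify.
Total: 36 + 2 = 38.

38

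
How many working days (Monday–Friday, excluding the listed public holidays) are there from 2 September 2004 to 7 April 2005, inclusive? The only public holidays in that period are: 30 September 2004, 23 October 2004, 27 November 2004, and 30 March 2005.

2 September 2004 is a Thursday.
From 2 September 2004 to 7 April 2005 is 218 days inclusive.
218 = 7 × 31 + 1, so there are 31 full weeks plus 1 extra day.
Each full week contributes 5 weekdays (Mon–Fri): 31 × 5 = 155.
The 1 extra day is Thu — 1 of them qualifies.
Total: 155 + 1 = 156.
Holidays: 30 September 2004 (Thu); 23 October 2004 (Sat); 27 November 2004 (Sat); 30 March 2005 (Wed).
2 of the 4 holidays fall on weekdays; the rest are weekends and were already excluded.
Business days: 156 − 2 = 154.

154 working days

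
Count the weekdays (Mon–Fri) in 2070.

261

January 1, 2070 is a Wednesday.
The range spans 365 days (inclusive of both endpoints).
365 = 7 × 52 + 1, so there are 52 full weeks plus 1 extra day.
Each full week contributes 5 weekdays (Mon–Fri): 52 × 5 = 260.
The 1 extra day is Wednesday — 1 of them qualifies.
Total: 260 + 1 = 261.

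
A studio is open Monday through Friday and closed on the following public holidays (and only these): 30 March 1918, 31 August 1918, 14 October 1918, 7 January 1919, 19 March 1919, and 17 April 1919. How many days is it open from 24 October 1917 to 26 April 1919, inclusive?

389

24 October 1917 is a Wednesday.
The range spans 550 days (inclusive of both endpoints).
550 = 7 × 78 + 4, so there are 78 full weeks plus 4 extra days.
Each full week contributes 5 weekdays (Mon–Fri): 78 × 5 = 390.
The 4 extra days are Wednesday, Thursday, Friday, Saturday — 3 of them qualify.
Total: 390 + 3 = 393.
Holidays: 30 March 1918 (Sat); 31 August 1918 (Sat); 14 October 1918 (Mon); 7 January 1919 (Tue); 19 March 1919 (Wed); 17 April 1919 (Thu).
4 of the 6 holidays fall on weekdays; the rest are weekends and were already excluded.
Business days: 393 − 4 = 389.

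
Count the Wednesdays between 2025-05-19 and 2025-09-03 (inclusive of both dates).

16

2025-05-19 is a Monday.
The range spans 108 days (inclusive of both endpoints).
108 = 7 × 15 + 3, so there are 15 full weeks plus 3 extra days.
Each full week contributes one Wednesday: 15 so far.
The 3 extra days are Monday, Tuesday, Wednesday — 1 of them qualifies.
Total: 15 + 1 = 16.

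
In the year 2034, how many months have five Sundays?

A month has five Sundays exactly when Sunday falls within its first (length − 28) days.
Jan: 31 days, starts Sun → 5 of Sun, Mon, Tue ✓
Feb: 28 days, starts Wed → 5 of (none)
Mar: 31 days, starts Wed → 5 of Wed, Thu, Fri
Apr: 30 days, starts Sat → 5 of Sat, Sun ✓
May: 31 days, starts Mon → 5 of Mon, Tue, Wed
Jun: 30 days, starts Thu → 5 of Thu, Fri
Jul: 31 days, starts Sat → 5 of Sat, Sun, Mon ✓
Aug: 31 days, starts Tue → 5 of Tue, Wed, Thu
Sep: 30 days, starts Fri → 5 of Fri, Sat
Oct: 31 days, starts Sun → 5 of Sun, Mon, Tue ✓
Nov: 30 days, starts Wed → 5 of Wed, Thu
Dec: 31 days, starts Fri → 5 of Fri, Sat, Sun ✓
Months with five Sundays: Jan, Apr, Jul, Oct, Dec.

5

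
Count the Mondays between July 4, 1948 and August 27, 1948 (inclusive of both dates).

8

July 4, 1948 is a Sunday.
That's 55 days from start to end, counting both.
55 = 7 × 7 + 6, so there are 7 full weeks plus 6 extra days.
Each full week contributes one Monday: 7 so far.
The 6 extra days are Sun, Mon, Tue, Wed, Thu, Fri — 1 of them qualifies.
Total: 7 + 1 = 8.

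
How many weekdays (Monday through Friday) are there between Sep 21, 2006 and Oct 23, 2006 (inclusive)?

23 weekdays

Sep 21, 2006 is a Thursday.
The range spans 33 days (inclusive of both endpoints).
33 = 7 × 4 + 5, so there are 4 full weeks plus 5 extra days.
Each full week contributes 5 weekdays (Mon–Fri): 4 × 5 = 20.
The 5 extra days are Thu, Fri, Sat, Sun, Mon — 3 of them qualify.
Total: 20 + 3 = 23.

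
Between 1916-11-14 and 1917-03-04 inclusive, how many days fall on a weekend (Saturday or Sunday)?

1916-11-14 is a Tuesday.
The range spans 111 days (inclusive of both endpoints).
111 = 7 × 15 + 6, so there are 15 full weeks plus 6 extra days.
Each full week contributes 2 weekend days (Sat, Sun): 15 × 2 = 30.
The 6 extra days are Tue, Wed, Thu, Fri, Sat, Sun — 2 of them qualify.
Total: 30 + 2 = 32.

32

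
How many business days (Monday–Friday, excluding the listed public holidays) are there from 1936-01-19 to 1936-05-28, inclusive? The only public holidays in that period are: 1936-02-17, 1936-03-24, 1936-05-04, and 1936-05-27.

1936-01-19 is a Sunday.
That's 131 days from start to end, counting both.
131 = 7 × 18 + 5, so there are 18 full weeks plus 5 extra days.
Each full week contributes 5 weekdays (Mon–Fri): 18 × 5 = 90.
The 5 extra days are Sun, Mon, Tue, Wed, Thu — 4 of them qualify.
Total: 90 + 4 = 94.
Holidays: 1936-02-17 (Mon); 1936-03-24 (Tue); 1936-05-04 (Mon); 1936-05-27 (Wed).
All 4 holidays fall on weekdays, so subtract 4.
Business days: 94 − 4 = 90.

90 business days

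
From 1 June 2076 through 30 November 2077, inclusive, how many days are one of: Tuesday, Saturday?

157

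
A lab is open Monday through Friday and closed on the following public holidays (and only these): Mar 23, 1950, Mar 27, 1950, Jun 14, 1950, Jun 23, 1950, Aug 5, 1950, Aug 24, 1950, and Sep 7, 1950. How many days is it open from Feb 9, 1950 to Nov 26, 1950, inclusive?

201

Feb 9, 1950 is a Thursday.
The range spans 291 days (inclusive of both endpoints).
291 = 7 × 41 + 4, so there are 41 full weeks plus 4 extra days.
Each full week contributes 5 weekdays (Mon–Fri): 41 × 5 = 205.
The 4 extra days are Thu, Fri, Sat, Sun — 2 of them qualify.
Total: 205 + 2 = 207.
Holidays: Mar 23, 1950 (Thu); Mar 27, 1950 (Mon); Jun 14, 1950 (Wed); Jun 23, 1950 (Fri); Aug 5, 1950 (Sat); Aug 24, 1950 (Thu); Sep 7, 1950 (Thu).
6 of the 7 holidays fall on weekdays; the rest are weekends and were already excluded.
Business days: 207 − 6 = 201.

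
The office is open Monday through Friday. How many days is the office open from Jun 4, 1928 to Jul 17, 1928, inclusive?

32

Jun 4, 1928 is a Monday.
The range spans 44 days (inclusive of both endpoints).
44 = 7 × 6 + 2, so there are 6 full weeks plus 2 extra days.
Each full week contributes 5 weekdays (Mon–Fri): 6 × 5 = 30.
The 2 extra days are Monday, Tuesday — 2 of them qualify.
Total: 30 + 2 = 32.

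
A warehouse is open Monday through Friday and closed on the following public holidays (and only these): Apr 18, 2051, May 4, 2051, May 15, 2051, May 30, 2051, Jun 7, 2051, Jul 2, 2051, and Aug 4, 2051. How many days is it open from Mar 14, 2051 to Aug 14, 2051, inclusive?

Mar 14, 2051 is a Tuesday.
That's 154 days from start to end, counting both.
154 = 7 × 22, so the span is exactly 22 full weeks.
Each full week contributes 5 weekdays (Mon–Fri): 22 × 5 = 110.
Holidays: Apr 18, 2051 (Tue); May 4, 2051 (Thu); May 15, 2051 (Mon); May 30, 2051 (Tue); Jun 7, 2051 (Wed); Jul 2, 2051 (Sun); Aug 4, 2051 (Fri).
6 of the 7 holidays fall on weekdays; the rest are weekends and were already excluded.
Business days: 110 − 6 = 104.

104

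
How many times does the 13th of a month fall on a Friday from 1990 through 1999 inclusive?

Friday-the-13ths by year:
1990: Apr, Jul
1991: Sep, Dec
1992: Mar, Nov
1993: Aug
1994: May
1995: Jan, Oct
1996: Sep, Dec
1997: Jun
1998: Feb, Mar, Nov
1999: Aug

17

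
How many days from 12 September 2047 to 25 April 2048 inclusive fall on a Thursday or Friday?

66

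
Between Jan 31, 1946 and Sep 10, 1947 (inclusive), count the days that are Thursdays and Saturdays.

Jan 31, 1946 is a Thursday.
From Jan 31, 1946 to Sep 10, 1947 is 588 days inclusive.
588 = 7 × 84, so the span is exactly 84 full weeks.
Each full week contributes 2 days from the set (Thu, Sat): 84 × 2 = 168.
Total: 168.

168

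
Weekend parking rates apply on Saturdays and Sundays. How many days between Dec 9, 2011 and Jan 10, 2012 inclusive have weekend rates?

Dec 9, 2011 is a Friday.
That's 33 days from start to end, counting both.
33 = 7 × 4 + 5, so there are 4 full weeks plus 5 extra days.
Each full week contributes 2 weekend days (Sat, Sun): 4 × 2 = 8.
The 5 extra days are Fri, Sat, Sun, Mon, Tue — 2 of them qualify.
Total: 8 + 2 = 10.

10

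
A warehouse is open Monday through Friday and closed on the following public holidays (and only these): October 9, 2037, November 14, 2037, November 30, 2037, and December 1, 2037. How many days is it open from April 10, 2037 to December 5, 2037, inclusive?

168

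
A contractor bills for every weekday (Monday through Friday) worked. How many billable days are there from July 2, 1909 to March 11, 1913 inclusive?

July 2, 1909 is a Friday.
That's 1349 days from start to end, counting both.
1349 = 7 × 192 + 5, so there are 192 full weeks plus 5 extra days.
Each full week contributes 5 weekdays (Mon–Fri): 192 × 5 = 960.
The 5 extra days are Fri, Sat, Sun, Mon, Tue — 3 of them qualify.
Total: 960 + 3 = 963.

963 weekdays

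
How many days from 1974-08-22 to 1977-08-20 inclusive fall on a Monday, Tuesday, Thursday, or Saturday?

1974-08-22 is a Thursday.
That's 1095 days from start to end, counting both.
1095 = 7 × 156 + 3, so there are 156 full weeks plus 3 extra days.
Each full week contributes 4 days from the set (Mon, Tue, Thu, Sat): 156 × 4 = 624.
The 3 extra days are Thu, Fri, Sat — 2 of them qualify.
Total: 624 + 2 = 626.

626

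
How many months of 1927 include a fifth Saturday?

5

A month has five Saturdays exactly when Saturday falls within its first (length − 28) days.
Jan: 31 days, starts Sat → 5 of Sat, Sun, Mon ✓
Feb: 28 days, starts Tue → 5 of (none)
Mar: 31 days, starts Tue → 5 of Tue, Wed, Thu
Apr: 30 days, starts Fri → 5 of Fri, Sat ✓
May: 31 days, starts Sun → 5 of Sun, Mon, Tue
Jun: 30 days, starts Wed → 5 of Wed, Thu
Jul: 31 days, starts Fri → 5 of Fri, Sat, Sun ✓
Aug: 31 days, starts Mon → 5 of Mon, Tue, Wed
Sep: 30 days, starts Thu → 5 of Thu, Fri
Oct: 31 days, starts Sat → 5 of Sat, Sun, Mon ✓
Nov: 30 days, starts Tue → 5 of Tue, Wed
Dec: 31 days, starts Thu → 5 of Thu, Fri, Sat ✓
Months with five Saturdays: Jan, Apr, Jul, Oct, Dec.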